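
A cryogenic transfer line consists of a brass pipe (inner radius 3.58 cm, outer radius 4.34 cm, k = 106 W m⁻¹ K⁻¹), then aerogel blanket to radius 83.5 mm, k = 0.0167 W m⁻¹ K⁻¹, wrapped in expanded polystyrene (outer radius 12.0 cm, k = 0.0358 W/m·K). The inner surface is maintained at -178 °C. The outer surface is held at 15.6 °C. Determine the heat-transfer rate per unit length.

Q' = 24.7 W/m

Resistance network (inner→outer):
  R'_brass = ln(0.0434/0.0358)/(2πk) = 0.1925/(2π·106) = 2.890×10^-4 m·K/W
  R'_aerogel blanket = ln(0.0835/0.0434)/(2πk) = 0.6544/(2π·0.0167) = 6.236 m·K/W
  R'_expanded polystyrene = ln(0.120/0.0835)/(2πk) = 0.3626/(2π·0.0358) = 1.612 m·K/W
ΣR = 2.890×10^-4 + 6.236 + 1.612 = 7.848 m·K/W
Q' = ΔT/ΣR = (-178 °C − 15.6 °C)/7.848 = -24.7 W/m
(Negative Q' ⇒ heat flows inward; heat gain = 24.7 W/m.)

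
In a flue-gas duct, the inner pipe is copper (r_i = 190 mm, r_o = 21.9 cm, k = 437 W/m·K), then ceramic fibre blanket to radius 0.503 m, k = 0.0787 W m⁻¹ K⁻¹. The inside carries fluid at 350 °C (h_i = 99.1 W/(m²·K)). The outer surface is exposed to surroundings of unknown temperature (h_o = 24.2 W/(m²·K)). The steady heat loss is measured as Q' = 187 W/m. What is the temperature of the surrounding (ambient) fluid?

Series resistances:
  R'_conv,in = 1/(2πr h) = 1/(2π·0.190·99.1) = 0.008453 m·K/W
  R'_copper = ln(0.219/0.190)/(2πk) = 0.1420/(2π·437) = 5.173×10^-5 m·K/W
  R'_ceramic fibre blanket = ln(0.503/0.219)/(2πk) = 0.8315/(2π·0.0787) = 1.682 m·K/W
  R'_conv,out = 1/(2πr h) = 1/(2π·0.503·24.2) = 0.01307 m·K/W
ΣR = 1.703 m·K/W
ΔT = Q'·ΣR = 187 × 1.703 = 318.5 K
Heat flows outward, so T_out = T_in − ΔT = 350 − 318.5 = 31.5 °C

T_out = 31.5 °C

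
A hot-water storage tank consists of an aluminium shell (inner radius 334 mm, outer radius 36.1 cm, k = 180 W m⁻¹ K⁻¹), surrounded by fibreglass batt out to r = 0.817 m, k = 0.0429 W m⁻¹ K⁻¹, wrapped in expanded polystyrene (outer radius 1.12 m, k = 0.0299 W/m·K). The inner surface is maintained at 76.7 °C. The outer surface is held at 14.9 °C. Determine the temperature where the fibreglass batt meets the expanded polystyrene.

T = 29.4 °C

Series thermal resistances, inner to outer:
  R_aluminium = (1/0.334 − 1/0.361)/(4πk) = 0.2239/(4π·180) = 9.900×10^-5 K/W
  R_fibreglass batt = (1/0.361 − 1/0.817)/(4πk) = 1.546/(4π·0.0429) = 2.868 K/W
  R_expanded polystyrene = (1/0.817 − 1/1.12)/(4πk) = 0.3311/(4π·0.0299) = 0.8813 K/W
ΣR = 9.900×10^-5 + 2.868 + 0.8813 = 3.749 K/W
Q = ΔT/ΣR = (76.7 °C − 14.9 °C)/3.749 = 16.48 W
From the inner boundary to the fibreglass batt/expanded polystyrene interface, ΣR_partial = 2.868 K/W.
T_interface = T_in − Q·ΣR_partial = 76.7 °C − (16.48)(2.868) = 29.4 °C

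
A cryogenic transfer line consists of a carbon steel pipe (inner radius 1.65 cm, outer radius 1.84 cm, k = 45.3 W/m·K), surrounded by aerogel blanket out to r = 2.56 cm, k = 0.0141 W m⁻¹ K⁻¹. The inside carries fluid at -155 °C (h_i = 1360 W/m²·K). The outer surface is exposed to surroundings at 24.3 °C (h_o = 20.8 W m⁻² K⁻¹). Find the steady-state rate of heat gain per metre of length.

Q' = 44.4 W/m

Treat each layer as a resistance in series:
  R'_conv,in = 1/(2πr h) = 1/(2π·0.0165·1360) = 0.007092 m·K/W
  R'_carbon steel = ln(0.0184/0.0165)/(2πk) = 0.1090/(2π·45.3) = 3.829×10^-4 m·K/W
  R'_aerogel blanket = ln(0.0256/0.0184)/(2πk) = 0.3302/(2π·0.0141) = 3.728 m·K/W
  R'_conv,out = 1/(2πr h) = 1/(2π·0.0256·20.8) = 0.2989 m·K/W
ΣR = 0.007092 + 3.829×10^-4 + 3.728 + 0.2989 = 4.034 m·K/W
Q' = ΔT/ΣR = (-155 °C − 24.3 °C)/4.034 = -44.4 W/m
(Negative Q' ⇒ heat flows inward; heat gain = 44.4 W/m.)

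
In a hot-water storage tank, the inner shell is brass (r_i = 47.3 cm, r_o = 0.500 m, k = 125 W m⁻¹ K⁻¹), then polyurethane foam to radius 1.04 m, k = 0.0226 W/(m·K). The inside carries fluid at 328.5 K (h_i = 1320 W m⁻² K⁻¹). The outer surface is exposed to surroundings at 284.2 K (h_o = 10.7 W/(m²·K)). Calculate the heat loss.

Q = 12.1 W

Series thermal resistances, inner to outer:
  R_conv,in = 1/(4πr²h) = 1/(4π·0.473²·1320) = 2.695×10^-4 K/W
  R_brass = (1/0.473 − 1/0.500)/(4πk) = 0.1142/(4π·125) = 7.268×10^-5 K/W
  R_polyurethane foam = (1/0.500 − 1/1.04)/(4πk) = 1.038/(4π·0.0226) = 3.657 K/W
  R_conv,out = 1/(4πr²h) = 1/(4π·1.04²·10.7) = 0.006876 K/W
ΣR = 2.695×10^-4 + 7.268×10^-5 + 3.657 + 0.006876 = 3.664 K/W
Q = ΔT/ΣR = (328.5 K − 284.2 K)/3.664 = 12.1 W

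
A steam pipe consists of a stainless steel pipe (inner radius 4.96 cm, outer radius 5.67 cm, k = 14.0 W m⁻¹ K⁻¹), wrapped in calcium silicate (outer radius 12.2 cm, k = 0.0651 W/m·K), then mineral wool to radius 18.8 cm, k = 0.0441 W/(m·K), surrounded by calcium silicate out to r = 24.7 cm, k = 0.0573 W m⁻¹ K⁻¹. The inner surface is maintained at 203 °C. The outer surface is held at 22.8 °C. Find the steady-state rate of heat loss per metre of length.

Series thermal resistances, inner to outer:
  R'_stainless steel = ln(0.0567/0.0496)/(2πk) = 0.1338/(2π·14.0) = 0.001521 m·K/W
  R'_calcium silicate = ln(0.122/0.0567)/(2πk) = 0.7662/(2π·0.0651) = 1.873 m·K/W
  R'_mineral wool = ln(0.188/0.122)/(2πk) = 0.4324/(2π·0.0441) = 1.561 m·K/W
  R'_calcium silicate = ln(0.247/0.188)/(2πk) = 0.2729/(2π·0.0573) = 0.7581 m·K/W
ΣR = 0.001521 + 1.873 + 1.561 + 0.7581 = 4.194 m·K/W
Q' = ΔT/ΣR = (203 °C − 22.8 °C)/4.194 = 43.0 W/m

Q' = 43.0 W/m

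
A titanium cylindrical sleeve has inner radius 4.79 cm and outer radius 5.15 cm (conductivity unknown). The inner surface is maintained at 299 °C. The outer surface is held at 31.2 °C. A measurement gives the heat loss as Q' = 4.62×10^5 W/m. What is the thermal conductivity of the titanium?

k = 19.9 W/m·K

ΣR = ΔT/Q' = |299 − 31.2|/4.62×10^5 = 5.797×10^-4 m·K/W
ln(r₂/r₁)/(2πk) = 5.797×10^-4 ⇒ k = 0.07247/(2π·5.797×10^-4) = 19.9 W/m·K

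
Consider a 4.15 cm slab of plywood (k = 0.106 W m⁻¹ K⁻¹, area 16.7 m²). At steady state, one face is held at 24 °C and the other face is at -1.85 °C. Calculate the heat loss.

Q = 1100 W

Q = kA·ΔT/L = 0.106 × 16.7 × |24 °C − -1.85 °C| / 0.0415 = 1100 W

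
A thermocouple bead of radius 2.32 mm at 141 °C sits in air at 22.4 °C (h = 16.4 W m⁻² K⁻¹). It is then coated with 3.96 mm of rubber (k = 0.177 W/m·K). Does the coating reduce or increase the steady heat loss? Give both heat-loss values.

increases: 0.132 → 0.484 W

Critical radius for a sphere: r_cr = 2k/h = 0.0216 m = 2.16 cm.
Outer radius after coating: r₂ = 0.00232 + 0.00396 = 0.00628 m.
Since r₁ < r_cr and r₂ ≤ r_cr, the coating moves toward the maximum at r_cr — heat loss rises.
Bare: R = 1/(4πr₁²h) = 901.5 K/W; Q = 118.6/901.5 = 0.132 W.
Coated: R = R_cond + R_conv = 245.2 K/W; Q = 118.6/245.2 = 0.484 W.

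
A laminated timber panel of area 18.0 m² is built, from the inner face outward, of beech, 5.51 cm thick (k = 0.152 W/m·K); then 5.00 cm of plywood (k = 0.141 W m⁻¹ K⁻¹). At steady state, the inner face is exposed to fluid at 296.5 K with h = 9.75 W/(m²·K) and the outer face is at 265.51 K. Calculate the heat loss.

Treat each layer as a resistance in series:
  R_conv,in = 1/(hA) = 1/(9.75·18.0) = 0.005698 K/W
  R_beech = L/(kA) = 0.0551/(0.152·18.0) = 0.02014 K/W
  R_plywood = L/(kA) = 0.0500/(0.141·18.0) = 0.01970 K/W
ΣR = 0.005698 + 0.02014 + 0.01970 = 0.04554 K/W
Q = ΔT/ΣR = (296.5 K − 265.51 K)/0.04554 = 681 W

Q = 681 W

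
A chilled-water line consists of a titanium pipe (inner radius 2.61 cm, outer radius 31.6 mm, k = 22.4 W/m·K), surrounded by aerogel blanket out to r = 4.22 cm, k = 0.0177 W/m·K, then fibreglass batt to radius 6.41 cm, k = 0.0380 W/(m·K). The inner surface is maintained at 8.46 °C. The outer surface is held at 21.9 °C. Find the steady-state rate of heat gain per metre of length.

Q' = 3.09 W/m

Resistance network (inner→outer):
  R'_titanium = ln(0.0316/0.0261)/(2πk) = 0.1912/(2π·22.4) = 0.001359 m·K/W
  R'_aerogel blanket = ln(0.0422/0.0316)/(2πk) = 0.2893/(2π·0.0177) = 2.601 m·K/W
  R'_fibreglass batt = ln(0.0641/0.0422)/(2πk) = 0.4180/(2π·0.0380) = 1.751 m·K/W
ΣR = 0.001359 + 2.601 + 1.751 = 4.353 m·K/W
Q' = ΔT/ΣR = (8.46 °C − 21.9 °C)/4.353 = -3.09 W/m
(Negative Q' ⇒ heat flows inward; heat gain = 3.09 W/m.)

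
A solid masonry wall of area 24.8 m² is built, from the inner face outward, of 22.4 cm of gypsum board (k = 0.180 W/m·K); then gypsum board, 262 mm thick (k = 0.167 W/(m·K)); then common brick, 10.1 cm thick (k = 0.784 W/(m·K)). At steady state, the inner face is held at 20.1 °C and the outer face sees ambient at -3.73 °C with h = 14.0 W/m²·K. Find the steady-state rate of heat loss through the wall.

Q = 196 W

Resistance network (inner→outer):
  R_gypsum board = L/(kA) = 0.224/(0.180·24.8) = 0.05018 K/W
  R_gypsum board = L/(kA) = 0.262/(0.167·24.8) = 0.06326 K/W
  R_common brick = L/(kA) = 0.101/(0.784·24.8) = 0.005195 K/W
  R_conv,out = 1/(hA) = 1/(14.0·24.8) = 0.002880 K/W
ΣR = 0.05018 + 0.06326 + 0.005195 + 0.002880 = 0.1215 K/W
Q = ΔT/ΣR = (20.1 °C − -3.73 °C)/0.1215 = 196 W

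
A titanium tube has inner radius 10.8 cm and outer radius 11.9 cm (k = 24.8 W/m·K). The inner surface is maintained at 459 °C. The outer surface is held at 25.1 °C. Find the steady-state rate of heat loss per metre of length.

Q' = 697 kW/m

Q' = 2πk·ΔT/ln(r₂/r₁) = 2π × 24.8 × 433.9 / ln(0.119/0.108) = 6.97×10^5 W/m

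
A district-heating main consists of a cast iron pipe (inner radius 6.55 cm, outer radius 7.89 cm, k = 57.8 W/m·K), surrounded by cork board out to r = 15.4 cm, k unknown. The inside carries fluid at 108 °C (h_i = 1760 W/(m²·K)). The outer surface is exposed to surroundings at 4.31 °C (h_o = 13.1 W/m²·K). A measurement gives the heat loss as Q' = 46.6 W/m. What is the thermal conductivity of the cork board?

k = 0.0496 W/m·K

ΣR = ΔT/Q' = |108 − 4.31|/46.6 = 2.225 m·K/W
Known resistances:
  R'_conv,in = 1/(2πr h) = 1/(2π·0.0655·1760) = 0.001381 m·K/W
  R'_cast iron = ln(0.0789/0.0655)/(2πk) = 0.1861/(2π·57.8) = 5.125×10^-4 m·K/W
  R'_conv,out = 1/(2πr h) = 1/(2π·0.154·13.1) = 0.07889 m·K/W
R_cork board = ΣR − ΣR_known = 2.225 − 0.08078 = 2.144 m·K/W
ln(r₂/r₁)/(2πk) = 2.144 ⇒ k = 0.6688/(2π·2.144) = 0.0496 W/m·K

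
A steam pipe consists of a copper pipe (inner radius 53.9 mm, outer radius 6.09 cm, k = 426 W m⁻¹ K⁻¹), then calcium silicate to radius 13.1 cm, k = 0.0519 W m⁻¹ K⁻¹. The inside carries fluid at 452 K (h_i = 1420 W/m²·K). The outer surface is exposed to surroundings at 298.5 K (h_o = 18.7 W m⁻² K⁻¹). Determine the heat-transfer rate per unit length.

Resistance network (inner→outer):
  R'_conv,in = 1/(2πr h) = 1/(2π·0.0539·1420) = 0.002079 m·K/W
  R'_copper = ln(0.0609/0.0539)/(2πk) = 0.1221/(2π·426) = 4.562×10^-5 m·K/W
  R'_calcium silicate = ln(0.131/0.0609)/(2πk) = 0.7660/(2π·0.0519) = 2.349 m·K/W
  R'_conv,out = 1/(2πr h) = 1/(2π·0.131·18.7) = 0.06497 m·K/W
ΣR = 0.002079 + 4.562×10^-5 + 2.349 + 0.06497 = 2.416 m·K/W
Q' = ΔT/ΣR = (452 K − 298.5 K)/2.416 = 63.5 W/m

Q' = 63.5 W/m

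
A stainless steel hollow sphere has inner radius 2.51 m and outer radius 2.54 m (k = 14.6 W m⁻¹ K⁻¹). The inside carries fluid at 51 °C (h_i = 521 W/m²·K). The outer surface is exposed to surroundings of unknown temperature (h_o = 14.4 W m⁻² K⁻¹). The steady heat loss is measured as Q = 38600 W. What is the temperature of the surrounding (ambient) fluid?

Series resistances:
  R_conv,in = 1/(4πr²h) = 1/(4π·2.51²·521) = 2.424×10^-5 K/W
  R_stainless steel = (1/2.51 − 1/2.54)/(4πk) = 0.004706/(4π·14.6) = 2.565×10^-5 K/W
  R_conv,out = 1/(4πr²h) = 1/(4π·2.54²·14.4) = 8.566×10^-4 K/W
ΣR = 9.065×10^-4 K/W
ΔT = Q·ΣR = 38600 × 9.065×10^-4 = 34.99 K
Heat flows outward, so T_out = T_in − ΔT = 51 − 34.99 = 16.0 °C

T_out = 16.0 °C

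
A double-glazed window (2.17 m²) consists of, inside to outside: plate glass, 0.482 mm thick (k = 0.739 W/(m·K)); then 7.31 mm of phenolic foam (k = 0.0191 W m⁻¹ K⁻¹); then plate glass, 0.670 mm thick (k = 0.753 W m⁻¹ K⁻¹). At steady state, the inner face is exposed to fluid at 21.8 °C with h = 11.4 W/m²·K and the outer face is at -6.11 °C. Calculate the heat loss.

Resistance network (inner→outer):
  R_conv,in = 1/(hA) = 1/(11.4·2.17) = 0.04042 K/W
  R_plate glass = L/(kA) = 4.82×10^-4/(0.739·2.17) = 3.006×10^-4 K/W
  R_phenolic foam = L/(kA) = 0.00731/(0.0191·2.17) = 0.1764 K/W
  R_plate glass = L/(kA) = 6.70×10^-4/(0.753·2.17) = 4.100×10^-4 K/W
ΣR = 0.04042 + 3.006×10^-4 + 0.1764 + 4.100×10^-4 = 0.2175 K/W
Q = ΔT/ΣR = (21.8 °C − -6.11 °C)/0.2175 = 128 W

Q = 128 W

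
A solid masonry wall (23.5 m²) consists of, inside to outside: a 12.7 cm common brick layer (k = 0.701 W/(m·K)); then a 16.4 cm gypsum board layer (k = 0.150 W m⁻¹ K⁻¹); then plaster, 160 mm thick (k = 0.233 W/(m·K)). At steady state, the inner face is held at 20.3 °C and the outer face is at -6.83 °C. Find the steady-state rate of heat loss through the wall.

Q = 325 W

Treat each layer as a resistance in series:
  R_common brick = L/(kA) = 0.127/(0.701·23.5) = 0.007709 K/W
  R_gypsum board = L/(kA) = 0.164/(0.150·23.5) = 0.04652 K/W
  R_plaster = L/(kA) = 0.160/(0.233·23.5) = 0.02922 K/W
ΣR = 0.007709 + 0.04652 + 0.02922 = 0.08345 K/W
Q = ΔT/ΣR = (20.3 °C − -6.83 °C)/0.08345 = 325 W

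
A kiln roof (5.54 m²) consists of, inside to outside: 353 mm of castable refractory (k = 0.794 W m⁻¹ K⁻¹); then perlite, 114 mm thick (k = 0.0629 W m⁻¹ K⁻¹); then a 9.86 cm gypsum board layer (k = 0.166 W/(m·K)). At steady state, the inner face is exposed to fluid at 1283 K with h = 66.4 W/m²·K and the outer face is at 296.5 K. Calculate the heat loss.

Q = 1910 W

Treat each layer as a resistance in series:
  R_conv,in = 1/(hA) = 1/(66.4·5.54) = 0.002718 K/W
  R_castable refractory = L/(kA) = 0.353/(0.794·5.54) = 0.08025 K/W
  R_perlite = L/(kA) = 0.114/(0.0629·5.54) = 0.3271 K/W
  R_gypsum board = L/(kA) = 0.0986/(0.166·5.54) = 0.1072 K/W
ΣR = 0.002718 + 0.08025 + 0.3271 + 0.1072 = 0.5173 K/W
Q = ΔT/ΣR = (1283 K − 296.5 K)/0.5173 = 1910 W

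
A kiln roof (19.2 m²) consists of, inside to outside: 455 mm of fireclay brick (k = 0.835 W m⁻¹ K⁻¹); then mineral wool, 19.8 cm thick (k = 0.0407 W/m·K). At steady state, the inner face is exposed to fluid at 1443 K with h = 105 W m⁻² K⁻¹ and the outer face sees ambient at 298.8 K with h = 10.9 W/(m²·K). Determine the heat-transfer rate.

Series thermal resistances, inner to outer:
  R_conv,in = 1/(hA) = 1/(105·19.2) = 4.960×10^-4 K/W
  R_fireclay brick = L/(kA) = 0.455/(0.835·19.2) = 0.02838 K/W
  R_mineral wool = L/(kA) = 0.198/(0.0407·19.2) = 0.2534 K/W
  R_conv,out = 1/(hA) = 1/(10.9·19.2) = 0.004778 K/W
ΣR = 4.960×10^-4 + 0.02838 + 0.2534 + 0.004778 = 0.2871 K/W
Q = ΔT/ΣR = (1443 K − 298.8 K)/0.2871 = 3990 W

Q = 3.99 kW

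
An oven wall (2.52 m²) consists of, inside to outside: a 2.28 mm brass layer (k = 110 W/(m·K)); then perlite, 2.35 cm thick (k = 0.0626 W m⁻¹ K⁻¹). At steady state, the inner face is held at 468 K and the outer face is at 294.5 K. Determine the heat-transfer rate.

Q = 1160 W

Series thermal resistances, inner to outer:
  R_brass = L/(kA) = 0.00228/(110·2.52) = 8.225×10^-6 K/W
  R_perlite = L/(kA) = 0.0235/(0.0626·2.52) = 0.1490 K/W
ΣR = 8.225×10^-6 + 0.1490 = 0.1490 K/W
Q = ΔT/ΣR = (468 K − 294.5 K)/0.1490 = 1160 W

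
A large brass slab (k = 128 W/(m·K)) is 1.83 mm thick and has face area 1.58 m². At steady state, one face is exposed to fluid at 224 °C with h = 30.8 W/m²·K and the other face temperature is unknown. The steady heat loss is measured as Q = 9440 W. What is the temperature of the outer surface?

Sum the resistances:
  R_conv,in = 1/(hA) = 1/(30.8·1.58) = 0.02055 K/W
  R_brass = L/(kA) = 0.00183/(128·1.58) = 9.049×10^-6 K/W
ΣR = 0.02056 K/W
ΔT = Q·ΣR = 9440 × 0.02056 = 194.1 K
Heat flows outward, so T_out = T_in − ΔT = 224 − 194.1 = 29.9 °C

T_out = 29.9 °C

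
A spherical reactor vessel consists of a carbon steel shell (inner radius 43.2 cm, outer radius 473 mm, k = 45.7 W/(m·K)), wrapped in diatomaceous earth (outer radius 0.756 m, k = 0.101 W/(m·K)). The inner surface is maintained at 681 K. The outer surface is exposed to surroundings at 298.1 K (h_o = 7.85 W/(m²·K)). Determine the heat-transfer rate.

Q = 597 W

Series thermal resistances, inner to outer:
  R_carbon steel = (1/0.432 − 1/0.473)/(4πk) = 0.2006/(4π·45.7) = 3.494×10^-4 K/W
  R_diatomaceous earth = (1/0.473 − 1/0.756)/(4πk) = 0.7914/(4π·0.101) = 0.6236 K/W
  R_conv,out = 1/(4πr²h) = 1/(4π·0.756²·7.85) = 0.01774 K/W
ΣR = 3.494×10^-4 + 0.6236 + 0.01774 = 0.6417 K/W
Q = ΔT/ΣR = (681 K − 298.1 K)/0.6417 = 597 W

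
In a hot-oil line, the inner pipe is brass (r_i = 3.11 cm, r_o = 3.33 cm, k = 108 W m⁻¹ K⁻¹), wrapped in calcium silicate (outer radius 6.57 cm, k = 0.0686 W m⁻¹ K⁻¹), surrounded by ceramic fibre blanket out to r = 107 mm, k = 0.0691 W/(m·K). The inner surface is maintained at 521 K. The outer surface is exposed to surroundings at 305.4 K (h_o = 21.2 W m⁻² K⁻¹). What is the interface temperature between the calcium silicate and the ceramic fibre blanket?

Treat each layer as a resistance in series:
  R'_brass = ln(0.0333/0.0311)/(2πk) = 0.06835/(2π·108) = 1.007×10^-4 m·K/W
  R'_calcium silicate = ln(0.0657/0.0333)/(2πk) = 0.6795/(2π·0.0686) = 1.577 m·K/W
  R'_ceramic fibre blanket = ln(0.107/0.0657)/(2πk) = 0.4877/(2π·0.0691) = 1.123 m·K/W
  R'_conv,out = 1/(2πr h) = 1/(2π·0.107·21.2) = 0.07016 m·K/W
ΣR = 1.007×10^-4 + 1.577 + 1.123 + 0.07016 = 2.770 m·K/W
Q' = ΔT/ΣR = (521 K − 305.4 K)/2.770 = 77.83 W/m
From the inner boundary to the calcium silicate/ceramic fibre blanket interface, ΣR_partial = 1.577 m·K/W.
T_interface = T_in − Q'·ΣR_partial = 521 K − (77.83)(1.577) = 398 K

T = 398 K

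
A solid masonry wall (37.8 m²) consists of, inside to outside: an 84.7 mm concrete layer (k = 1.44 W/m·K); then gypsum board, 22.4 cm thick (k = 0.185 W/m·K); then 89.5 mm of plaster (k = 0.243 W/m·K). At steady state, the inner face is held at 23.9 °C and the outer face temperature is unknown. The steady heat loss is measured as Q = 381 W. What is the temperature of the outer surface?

Series resistances:
  R_concrete = L/(kA) = 0.0847/(1.44·37.8) = 0.001556 K/W
  R_gypsum board = L/(kA) = 0.224/(0.185·37.8) = 0.03203 K/W
  R_plaster = L/(kA) = 0.0895/(0.243·37.8) = 0.009744 K/W
ΣR = 0.04333 K/W
ΔT = Q·ΣR = 381 × 0.04333 = 16.51 K
Heat flows outward, so T_out = T_in − ΔT = 23.9 − 16.51 = 7.39 °C

T_out = 7.39 °C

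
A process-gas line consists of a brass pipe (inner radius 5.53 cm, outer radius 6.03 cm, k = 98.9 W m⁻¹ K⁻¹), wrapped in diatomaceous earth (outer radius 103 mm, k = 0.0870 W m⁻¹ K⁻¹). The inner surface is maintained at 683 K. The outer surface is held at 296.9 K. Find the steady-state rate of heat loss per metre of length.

Treat each layer as a resistance in series:
  R'_brass = ln(0.0603/0.0553)/(2πk) = 0.08656/(2π·98.9) = 1.393×10^-4 m·K/W
  R'_diatomaceous earth = ln(0.103/0.0603)/(2πk) = 0.5354/(2π·0.0870) = 0.9794 m·K/W
ΣR = 1.393×10^-4 + 0.9794 = 0.9795 m·K/W
Q' = ΔT/ΣR = (683 K − 296.9 K)/0.9795 = 394 W/m

Q' = 394 W/m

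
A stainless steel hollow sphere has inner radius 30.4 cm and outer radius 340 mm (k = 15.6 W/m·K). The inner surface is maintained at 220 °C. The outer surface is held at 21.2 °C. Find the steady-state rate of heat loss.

Q = 4πk·ΔT/(1/r₁ − 1/r₂) = 4π × 15.6 × 198.8 / (1/0.304 − 1/0.340) = 1.12×10^5 W

Q = 112 kW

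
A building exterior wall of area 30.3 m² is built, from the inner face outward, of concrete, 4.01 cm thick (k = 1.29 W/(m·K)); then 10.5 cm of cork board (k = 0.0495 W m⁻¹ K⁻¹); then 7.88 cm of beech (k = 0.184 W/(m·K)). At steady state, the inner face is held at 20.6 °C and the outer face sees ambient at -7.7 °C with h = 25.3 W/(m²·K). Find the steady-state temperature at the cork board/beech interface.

Series thermal resistances, inner to outer:
  R_concrete = L/(kA) = 0.0401/(1.29·30.3) = 0.001026 K/W
  R_cork board = L/(kA) = 0.105/(0.0495·30.3) = 0.07001 K/W
  R_beech = L/(kA) = 0.0788/(0.184·30.3) = 0.01413 K/W
  R_conv,out = 1/(hA) = 1/(25.3·30.3) = 0.001304 K/W
ΣR = 0.001026 + 0.07001 + 0.01413 + 0.001304 = 0.08647 K/W
Q = ΔT/ΣR = (20.6 °C − -7.7 °C)/0.08647 = 327.3 W
From the inner boundary to the cork board/beech interface, ΣR_partial = 0.07104 K/W.
T_interface = T_in − Q·ΣR_partial = 20.6 °C − (327.3)(0.07104) = -2.65 °C

T = -2.65 °C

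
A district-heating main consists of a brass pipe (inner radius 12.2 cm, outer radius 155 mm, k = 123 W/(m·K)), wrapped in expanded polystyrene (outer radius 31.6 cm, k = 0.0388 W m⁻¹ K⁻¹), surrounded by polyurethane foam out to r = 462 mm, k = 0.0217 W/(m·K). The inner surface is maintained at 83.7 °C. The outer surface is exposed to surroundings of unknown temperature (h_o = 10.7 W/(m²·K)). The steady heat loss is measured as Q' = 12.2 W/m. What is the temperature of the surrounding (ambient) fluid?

Sum the resistances:
  R'_brass = ln(0.155/0.122)/(2πk) = 0.2394/(2π·123) = 3.098×10^-4 m·K/W
  R'_expanded polystyrene = ln(0.316/0.155)/(2πk) = 0.7123/(2π·0.0388) = 2.922 m·K/W
  R'_polyurethane foam = ln(0.462/0.316)/(2πk) = 0.3798/(2π·0.0217) = 2.786 m·K/W
  R'_conv,out = 1/(2πr h) = 1/(2π·0.462·10.7) = 0.03220 m·K/W
ΣR = 5.740 m·K/W
ΔT = Q'·ΣR = 12.2 × 5.740 = 70.03 K
Heat flows outward, so T_out = T_in − ΔT = 83.7 − 70.03 = 13.7 °C

T_out = 13.7 °C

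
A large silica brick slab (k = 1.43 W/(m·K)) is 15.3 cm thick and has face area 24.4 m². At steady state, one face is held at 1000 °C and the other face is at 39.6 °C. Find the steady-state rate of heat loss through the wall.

Q = 219 kW

Q = kA·ΔT/L = 1.43 × 24.4 × |1000 °C − 39.6 °C| / 0.153 = 2.19×10^5 W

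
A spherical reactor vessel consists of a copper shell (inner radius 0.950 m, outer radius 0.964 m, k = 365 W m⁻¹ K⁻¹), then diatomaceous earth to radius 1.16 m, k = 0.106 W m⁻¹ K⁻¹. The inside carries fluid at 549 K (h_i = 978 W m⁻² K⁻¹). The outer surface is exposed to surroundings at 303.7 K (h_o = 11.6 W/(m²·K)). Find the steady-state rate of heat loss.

Resistance network (inner→outer):
  R_conv,in = 1/(4πr²h) = 1/(4π·0.950²·978) = 9.016×10^-5 K/W
  R_copper = (1/0.950 − 1/0.964)/(4πk) = 0.01529/(4π·365) = 3.333×10^-6 K/W
  R_diatomaceous earth = (1/0.964 − 1/1.16)/(4πk) = 0.1753/(4π·0.106) = 0.1316 K/W
  R_conv,out = 1/(4πr²h) = 1/(4π·1.16²·11.6) = 0.005098 K/W
ΣR = 9.016×10^-5 + 3.333×10^-6 + 0.1316 + 0.005098 = 0.1368 K/W
Q = ΔT/ΣR = (549 K − 303.7 K)/0.1368 = 1790 W

Q = 1790 W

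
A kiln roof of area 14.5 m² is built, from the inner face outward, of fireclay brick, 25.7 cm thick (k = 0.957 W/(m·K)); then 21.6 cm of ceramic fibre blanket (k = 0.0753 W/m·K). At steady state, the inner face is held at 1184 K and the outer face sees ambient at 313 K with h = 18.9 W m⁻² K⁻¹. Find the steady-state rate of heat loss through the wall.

Series thermal resistances, inner to outer:
  R_fireclay brick = L/(kA) = 0.257/(0.957·14.5) = 0.01852 K/W
  R_ceramic fibre blanket = L/(kA) = 0.216/(0.0753·14.5) = 0.1978 K/W
  R_conv,out = 1/(hA) = 1/(18.9·14.5) = 0.003649 K/W
ΣR = 0.01852 + 0.1978 + 0.003649 = 0.2200 K/W
Q = ΔT/ΣR = (1184 K − 313 K)/0.2200 = 3960 W

Q = 3960 W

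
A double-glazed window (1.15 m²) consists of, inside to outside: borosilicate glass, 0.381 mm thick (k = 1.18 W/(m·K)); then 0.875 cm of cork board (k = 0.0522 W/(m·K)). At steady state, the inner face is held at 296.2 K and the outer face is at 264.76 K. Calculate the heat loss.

Q = 215 W

Resistance network (inner→outer):
  R_borosilicate glass = L/(kA) = 3.81×10^-4/(1.18·1.15) = 2.808×10^-4 K/W
  R_cork board = L/(kA) = 0.00875/(0.0522·1.15) = 0.1458 K/W
ΣR = 2.808×10^-4 + 0.1458 = 0.1461 K/W
Q = ΔT/ΣR = (296.2 K − 264.76 K)/0.1461 = 215 W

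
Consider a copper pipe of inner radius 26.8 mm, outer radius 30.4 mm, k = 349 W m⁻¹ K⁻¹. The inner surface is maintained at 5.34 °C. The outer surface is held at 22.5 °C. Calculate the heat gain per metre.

Q' = 299 kW/m

Q' = 2πk·ΔT/ln(r₂/r₁) = 2π × 349 × 17.16 / ln(0.0304/0.0268) = 2.99×10^5 W/m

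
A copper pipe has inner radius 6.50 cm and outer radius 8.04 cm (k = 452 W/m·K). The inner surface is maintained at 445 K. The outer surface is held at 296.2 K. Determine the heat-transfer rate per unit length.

Q' = 2πk·ΔT/ln(r₂/r₁) = 2π × 452 × 148.8 / ln(0.0804/0.0650) = 1.99×10^6 W/m

Q' = 1990 kW/m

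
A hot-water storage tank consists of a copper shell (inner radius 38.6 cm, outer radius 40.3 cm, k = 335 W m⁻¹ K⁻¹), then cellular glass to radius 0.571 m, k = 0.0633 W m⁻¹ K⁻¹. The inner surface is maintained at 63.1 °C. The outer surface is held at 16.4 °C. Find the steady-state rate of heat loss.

Q = 50.9 W

Resistance network (inner→outer):
  R_copper = (1/0.386 − 1/0.403)/(4πk) = 0.1093/(4π·335) = 2.596×10^-5 K/W
  R_cellular glass = (1/0.403 − 1/0.571)/(4πk) = 0.7301/(4π·0.0633) = 0.9178 K/W
ΣR = 2.596×10^-5 + 0.9178 = 0.9178 K/W
Q = ΔT/ΣR = (63.1 °C − 16.4 °C)/0.9178 = 50.9 W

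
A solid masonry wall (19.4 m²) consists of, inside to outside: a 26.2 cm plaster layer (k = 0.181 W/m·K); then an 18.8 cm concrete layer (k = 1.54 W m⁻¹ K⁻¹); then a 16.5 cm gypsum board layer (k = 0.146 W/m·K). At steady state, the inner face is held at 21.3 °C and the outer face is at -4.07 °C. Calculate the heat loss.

Q = 182 W

Series thermal resistances, inner to outer:
  R_plaster = L/(kA) = 0.262/(0.181·19.4) = 0.07461 K/W
  R_concrete = L/(kA) = 0.188/(1.54·19.4) = 0.006293 K/W
  R_gypsum board = L/(kA) = 0.165/(0.146·19.4) = 0.05825 K/W
ΣR = 0.07461 + 0.006293 + 0.05825 = 0.1392 K/W
Q = ΔT/ΣR = (21.3 °C − -4.07 °C)/0.1392 = 182 W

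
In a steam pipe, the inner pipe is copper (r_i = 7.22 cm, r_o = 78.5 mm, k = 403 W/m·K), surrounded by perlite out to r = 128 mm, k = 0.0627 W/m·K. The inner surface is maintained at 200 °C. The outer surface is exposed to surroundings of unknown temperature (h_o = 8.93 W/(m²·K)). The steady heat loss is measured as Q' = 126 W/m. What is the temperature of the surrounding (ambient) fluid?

T_out = 26.1 °C

Series resistances:
  R'_copper = ln(0.0785/0.0722)/(2πk) = 0.08366/(2π·403) = 3.304×10^-5 m·K/W
  R'_perlite = ln(0.128/0.0785)/(2πk) = 0.4889/(2π·0.0627) = 1.241 m·K/W
  R'_conv,out = 1/(2πr h) = 1/(2π·0.128·8.93) = 0.1392 m·K/W
ΣR = 1.380 m·K/W
ΔT = Q'·ΣR = 126 × 1.380 = 173.9 K
Heat flows outward, so T_out = T_in − ΔT = 200 − 173.9 = 26.1 °C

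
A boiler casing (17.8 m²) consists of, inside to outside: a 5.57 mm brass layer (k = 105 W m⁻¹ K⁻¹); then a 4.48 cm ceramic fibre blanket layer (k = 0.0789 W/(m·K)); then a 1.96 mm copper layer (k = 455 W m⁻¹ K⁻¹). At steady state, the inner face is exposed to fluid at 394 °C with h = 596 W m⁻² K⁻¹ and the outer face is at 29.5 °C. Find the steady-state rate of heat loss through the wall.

Q = 11400 W

Series thermal resistances, inner to outer:
  R_conv,in = 1/(hA) = 1/(596·17.8) = 9.426×10^-5 K/W
  R_brass = L/(kA) = 0.00557/(105·17.8) = 2.980×10^-6 K/W
  R_ceramic fibre blanket = L/(kA) = 0.0448/(0.0789·17.8) = 0.03190 K/W
  R_copper = L/(kA) = 0.00196/(455·17.8) = 2.420×10^-7 K/W
ΣR = 9.426×10^-5 + 2.980×10^-6 + 0.03190 + 2.420×10^-7 = 0.03200 K/W
Q = ΔT/ΣR = (394 °C − 29.5 °C)/0.03200 = 11400 W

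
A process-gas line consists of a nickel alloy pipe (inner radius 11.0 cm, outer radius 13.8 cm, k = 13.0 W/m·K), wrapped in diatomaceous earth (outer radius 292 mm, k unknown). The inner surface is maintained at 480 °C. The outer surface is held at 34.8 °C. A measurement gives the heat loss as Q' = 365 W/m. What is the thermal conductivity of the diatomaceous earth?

ΣR = ΔT/Q' = |480 − 34.8|/365 = 1.220 m·K/W
Known resistances:
  R'_nickel alloy = ln(0.138/0.110)/(2πk) = 0.2268/(2π·13.0) = 0.002776 m·K/W
R_diatomaceous earth = ΣR − ΣR_known = 1.220 − 0.002776 = 1.217 m·K/W
ln(r₂/r₁)/(2πk) = 1.217 ⇒ k = 0.7495/(2π·1.217) = 0.0980 W/m·K

k = 0.0980 W/m·K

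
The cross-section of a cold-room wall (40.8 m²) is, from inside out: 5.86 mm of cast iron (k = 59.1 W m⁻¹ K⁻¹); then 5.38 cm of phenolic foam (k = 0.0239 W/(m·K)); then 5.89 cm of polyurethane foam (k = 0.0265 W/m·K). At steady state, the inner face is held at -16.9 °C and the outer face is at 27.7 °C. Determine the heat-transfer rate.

Q = 407 W

Series thermal resistances, inner to outer:
  R_cast iron = L/(kA) = 0.00586/(59.1·40.8) = 2.430×10^-6 K/W
  R_phenolic foam = L/(kA) = 0.0538/(0.0239·40.8) = 0.05517 K/W
  R_polyurethane foam = L/(kA) = 0.0589/(0.0265·40.8) = 0.05448 K/W
ΣR = 2.430×10^-6 + 0.05517 + 0.05448 = 0.1097 K/W
Q = ΔT/ΣR = (-16.9 °C − 27.7 °C)/0.1097 = -407 W
(Negative Q ⇒ heat flows inward; heat gain = 407 W.)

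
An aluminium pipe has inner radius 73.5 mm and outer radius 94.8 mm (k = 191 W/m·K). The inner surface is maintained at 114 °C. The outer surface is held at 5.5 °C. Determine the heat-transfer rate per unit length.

Q' = 5.12×10^5 W/m

Q' = 2πk·ΔT/ln(r₂/r₁) = 2π × 191 × 108.5 / ln(0.0948/0.0735) = 5.12×10^5 W/m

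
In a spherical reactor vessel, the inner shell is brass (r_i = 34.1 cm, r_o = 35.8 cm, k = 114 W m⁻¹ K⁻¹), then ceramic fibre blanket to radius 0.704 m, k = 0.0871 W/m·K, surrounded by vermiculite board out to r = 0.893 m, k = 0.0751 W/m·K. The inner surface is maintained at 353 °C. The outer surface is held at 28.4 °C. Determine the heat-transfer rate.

Resistance network (inner→outer):
  R_brass = (1/0.341 − 1/0.358)/(4πk) = 0.1393/(4π·114) = 9.721×10^-5 K/W
  R_ceramic fibre blanket = (1/0.358 − 1/0.704)/(4πk) = 1.373/(4π·0.0871) = 1.254 K/W
  R_vermiculite board = (1/0.704 − 1/0.893)/(4πk) = 0.3006/(4π·0.0751) = 0.3186 K/W
ΣR = 9.721×10^-5 + 1.254 + 0.3186 = 1.573 K/W
Q = ΔT/ΣR = (353 °C − 28.4 °C)/1.573 = 206 W

Q = 206 W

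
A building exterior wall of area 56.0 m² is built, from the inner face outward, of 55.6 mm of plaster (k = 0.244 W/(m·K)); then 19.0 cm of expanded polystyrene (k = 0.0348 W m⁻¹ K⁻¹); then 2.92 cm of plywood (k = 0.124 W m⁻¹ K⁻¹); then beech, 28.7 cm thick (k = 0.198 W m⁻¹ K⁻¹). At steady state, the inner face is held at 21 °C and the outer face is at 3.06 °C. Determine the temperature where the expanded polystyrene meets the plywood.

T = 7.16 °C

Series thermal resistances, inner to outer:
  R_plaster = L/(kA) = 0.0556/(0.244·56.0) = 0.004069 K/W
  R_expanded polystyrene = L/(kA) = 0.190/(0.0348·56.0) = 0.09750 K/W
  R_plywood = L/(kA) = 0.0292/(0.124·56.0) = 0.004205 K/W
  R_beech = L/(kA) = 0.287/(0.198·56.0) = 0.02588 K/W
ΣR = 0.004069 + 0.09750 + 0.004205 + 0.02588 = 0.1317 K/W
Q = ΔT/ΣR = (21 °C − 3.06 °C)/0.1317 = 136.2 W
From the inner boundary to the expanded polystyrene/plywood interface, ΣR_partial = 0.1016 K/W.
T_interface = T_in − Q·ΣR_partial = 21 °C − (136.2)(0.1016) = 7.16 °C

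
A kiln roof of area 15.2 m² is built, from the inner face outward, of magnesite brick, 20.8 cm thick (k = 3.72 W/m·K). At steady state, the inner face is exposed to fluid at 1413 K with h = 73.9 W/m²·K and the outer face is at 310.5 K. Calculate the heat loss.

Q = 241 kW

Series thermal resistances, inner to outer:
  R_conv,in = 1/(hA) = 1/(73.9·15.2) = 8.902×10^-4 K/W
  R_magnesite brick = L/(kA) = 0.208/(3.72·15.2) = 0.003679 K/W
ΣR = 8.902×10^-4 + 0.003679 = 0.004569 K/W
Q = ΔT/ΣR = (1413 K − 310.5 K)/0.004569 = 2.41×10^5 W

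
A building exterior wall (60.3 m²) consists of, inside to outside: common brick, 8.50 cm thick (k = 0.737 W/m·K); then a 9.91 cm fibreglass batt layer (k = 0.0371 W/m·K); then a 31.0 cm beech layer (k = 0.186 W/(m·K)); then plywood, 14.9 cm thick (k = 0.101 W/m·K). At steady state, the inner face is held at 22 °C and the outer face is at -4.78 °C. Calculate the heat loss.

Q = 272 W

Resistance network (inner→outer):
  R_common brick = L/(kA) = 0.0850/(0.737·60.3) = 0.001913 K/W
  R_fibreglass batt = L/(kA) = 0.0991/(0.0371·60.3) = 0.04430 K/W
  R_beech = L/(kA) = 0.310/(0.186·60.3) = 0.02764 K/W
  R_plywood = L/(kA) = 0.149/(0.101·60.3) = 0.02447 K/W
ΣR = 0.001913 + 0.04430 + 0.02764 + 0.02447 = 0.09832 K/W
Q = ΔT/ΣR = (22 °C − -4.78 °C)/0.09832 = 272 W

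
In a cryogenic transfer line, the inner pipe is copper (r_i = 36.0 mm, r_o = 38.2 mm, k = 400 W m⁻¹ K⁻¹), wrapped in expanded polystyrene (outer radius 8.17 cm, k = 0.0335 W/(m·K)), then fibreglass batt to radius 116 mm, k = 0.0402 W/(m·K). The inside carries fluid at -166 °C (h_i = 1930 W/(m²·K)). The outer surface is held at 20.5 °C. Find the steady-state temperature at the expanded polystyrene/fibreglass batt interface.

T = -31.2 °C

Series thermal resistances, inner to outer:
  R'_conv,in = 1/(2πr h) = 1/(2π·0.0360·1930) = 0.002291 m·K/W
  R'_copper = ln(0.0382/0.0360)/(2πk) = 0.05932/(2π·400) = 2.360×10^-5 m·K/W
  R'_expanded polystyrene = ln(0.0817/0.0382)/(2πk) = 0.7602/(2π·0.0335) = 3.612 m·K/W
  R'_fibreglass batt = ln(0.116/0.0817)/(2πk) = 0.3505/(2π·0.0402) = 1.388 m·K/W
ΣR = 0.002291 + 2.360×10^-5 + 3.612 + 1.388 = 5.002 m·K/W
Q' = ΔT/ΣR = (-166 °C − 20.5 °C)/5.002 = -37.29 W/m
From the inner boundary to the expanded polystyrene/fibreglass batt interface, ΣR_partial = 3.614 m·K/W.
T_interface = T_in − Q'·ΣR_partial = -166 °C − (-37.29)(3.614) = -31.2 °C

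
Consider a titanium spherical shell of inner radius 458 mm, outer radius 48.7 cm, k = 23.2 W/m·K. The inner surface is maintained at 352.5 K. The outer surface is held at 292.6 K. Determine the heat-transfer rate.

Q = 1.34×10^5 W

Q = 4πk·ΔT/(1/r₁ − 1/r₂) = 4π × 23.2 × 59.9 / (1/0.458 − 1/0.487) = 1.34×10^5 W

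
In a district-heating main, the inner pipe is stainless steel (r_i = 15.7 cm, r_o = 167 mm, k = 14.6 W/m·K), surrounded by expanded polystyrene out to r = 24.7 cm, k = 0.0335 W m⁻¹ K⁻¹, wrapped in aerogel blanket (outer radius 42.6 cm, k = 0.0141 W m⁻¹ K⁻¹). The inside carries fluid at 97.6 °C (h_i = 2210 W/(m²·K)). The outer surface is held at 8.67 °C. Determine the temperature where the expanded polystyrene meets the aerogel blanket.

T = 77.0 °C

Resistance network (inner→outer):
  R'_conv,in = 1/(2πr h) = 1/(2π·0.157·2210) = 4.587×10^-4 m·K/W
  R'_stainless steel = ln(0.167/0.157)/(2πk) = 0.06175/(2π·14.6) = 6.731×10^-4 m·K/W
  R'_expanded polystyrene = ln(0.247/0.167)/(2πk) = 0.3914/(2π·0.0335) = 1.859 m·K/W
  R'_aerogel blanket = ln(0.426/0.247)/(2πk) = 0.5451/(2π·0.0141) = 6.152 m·K/W
ΣR = 4.587×10^-4 + 6.731×10^-4 + 1.859 + 6.152 = 8.012 m·K/W
Q' = ΔT/ΣR = (97.6 °C − 8.67 °C)/8.012 = 11.10 W/m
From the inner boundary to the expanded polystyrene/aerogel blanket interface, ΣR_partial = 1.860 m·K/W.
T_interface = T_in − Q'·ΣR_partial = 97.6 °C − (11.10)(1.860) = 77.0 °C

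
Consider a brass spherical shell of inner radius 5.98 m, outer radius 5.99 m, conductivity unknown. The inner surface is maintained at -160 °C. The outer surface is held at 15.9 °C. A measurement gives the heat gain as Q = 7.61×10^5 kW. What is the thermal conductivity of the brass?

ΣR = ΔT/Q = |-160 − 15.9|/7.61×10^8 = 2.311×10^-7 K/W
(1/r₁−1/r₂)/(4πk) = 2.311×10^-7 ⇒ k = 2.792×10^-4/(4π·2.311×10^-7) = 96.1 W/m·K

k = 96.1 W/m·K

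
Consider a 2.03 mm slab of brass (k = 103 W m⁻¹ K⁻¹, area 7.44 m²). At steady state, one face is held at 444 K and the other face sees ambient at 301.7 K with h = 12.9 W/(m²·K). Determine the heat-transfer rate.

Q = 13700 W

Series thermal resistances, inner to outer:
  R_brass = L/(kA) = 0.00203/(103·7.44) = 2.649×10^-6 K/W
  R_conv,out = 1/(hA) = 1/(12.9·7.44) = 0.01042 K/W
ΣR = 2.649×10^-6 + 0.01042 = 0.01042 K/W
Q = ΔT/ΣR = (444 K − 301.7 K)/0.01042 = 13700 W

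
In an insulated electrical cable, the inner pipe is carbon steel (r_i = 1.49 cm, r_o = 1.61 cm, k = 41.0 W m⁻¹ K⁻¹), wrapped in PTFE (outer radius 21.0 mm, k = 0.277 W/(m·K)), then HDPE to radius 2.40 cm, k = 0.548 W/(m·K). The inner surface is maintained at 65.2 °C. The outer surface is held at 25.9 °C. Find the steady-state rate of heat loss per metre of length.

Treat each layer as a resistance in series:
  R'_carbon steel = ln(0.0161/0.0149)/(2πk) = 0.07746/(2π·41.0) = 3.007×10^-4 m·K/W
  R'_PTFE = ln(0.0210/0.0161)/(2πk) = 0.2657/(2π·0.277) = 0.1527 m·K/W
  R'_HDPE = ln(0.0240/0.0210)/(2πk) = 0.1335/(2π·0.548) = 0.03878 m·K/W
ΣR = 3.007×10^-4 + 0.1527 + 0.03878 = 0.1918 m·K/W
Q' = ΔT/ΣR = (65.2 °C − 25.9 °C)/0.1918 = 205 W/m

Q' = 205 W/m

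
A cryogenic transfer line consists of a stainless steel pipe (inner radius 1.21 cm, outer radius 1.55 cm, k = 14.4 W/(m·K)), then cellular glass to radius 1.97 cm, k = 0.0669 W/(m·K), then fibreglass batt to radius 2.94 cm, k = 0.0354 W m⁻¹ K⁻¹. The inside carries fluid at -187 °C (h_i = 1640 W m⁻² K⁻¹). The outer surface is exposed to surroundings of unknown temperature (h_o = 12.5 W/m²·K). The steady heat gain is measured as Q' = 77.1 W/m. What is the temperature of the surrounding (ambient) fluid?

Series resistances:
  R'_conv,in = 1/(2πr h) = 1/(2π·0.0121·1640) = 0.008020 m·K/W
  R'_stainless steel = ln(0.0155/0.0121)/(2πk) = 0.2476/(2π·14.4) = 0.002737 m·K/W
  R'_cellular glass = ln(0.0197/0.0155)/(2πk) = 0.2398/(2π·0.0669) = 0.5704 m·K/W
  R'_fibreglass batt = ln(0.0294/0.0197)/(2πk) = 0.4004/(2π·0.0354) = 1.800 m·K/W
  R'_conv,out = 1/(2πr h) = 1/(2π·0.0294·12.5) = 0.4331 m·K/W
ΣR = 2.814 m·K/W
ΔT = Q'·ΣR = 77.1 × 2.814 = 217.0 K
Heat flows inward, so T_out = T_in + ΔT = -187 + 217.0 = 30.0 °C

T_out = 30.0 °C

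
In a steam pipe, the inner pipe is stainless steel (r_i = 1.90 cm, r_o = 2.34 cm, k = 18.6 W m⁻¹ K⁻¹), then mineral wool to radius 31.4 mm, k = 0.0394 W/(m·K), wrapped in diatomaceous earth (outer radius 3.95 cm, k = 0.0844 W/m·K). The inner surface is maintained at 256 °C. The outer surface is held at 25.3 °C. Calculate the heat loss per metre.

Q' = 142 W/m

Series thermal resistances, inner to outer:
  R'_stainless steel = ln(0.0234/0.0190)/(2πk) = 0.2083/(2π·18.6) = 0.001782 m·K/W
  R'_mineral wool = ln(0.0314/0.0234)/(2πk) = 0.2941/(2π·0.0394) = 1.188 m·K/W
  R'_diatomaceous earth = ln(0.0395/0.0314)/(2πk) = 0.2295/(2π·0.0844) = 0.4328 m·K/W
ΣR = 0.001782 + 1.188 + 0.4328 = 1.623 m·K/W
Q' = ΔT/ΣR = (256 °C − 25.3 °C)/1.623 = 142 W/m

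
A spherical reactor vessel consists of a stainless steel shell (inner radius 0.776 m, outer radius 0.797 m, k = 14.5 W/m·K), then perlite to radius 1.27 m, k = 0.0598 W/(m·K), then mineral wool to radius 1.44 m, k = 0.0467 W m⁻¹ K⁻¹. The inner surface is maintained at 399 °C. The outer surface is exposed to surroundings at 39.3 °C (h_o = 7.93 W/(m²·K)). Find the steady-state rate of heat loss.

Q = 458 W

Resistance network (inner→outer):
  R_stainless steel = (1/0.776 − 1/0.797)/(4πk) = 0.03395/(4π·14.5) = 1.863×10^-4 K/W
  R_perlite = (1/0.797 − 1/1.27)/(4πk) = 0.4673/(4π·0.0598) = 0.6219 K/W
  R_mineral wool = (1/1.27 − 1/1.44)/(4πk) = 0.09296/(4π·0.0467) = 0.1584 K/W
  R_conv,out = 1/(4πr²h) = 1/(4π·1.44²·7.93) = 0.004839 K/W
ΣR = 1.863×10^-4 + 0.6219 + 0.1584 + 0.004839 = 0.7853 K/W
Q = ΔT/ΣR = (399 °C − 39.3 °C)/0.7853 = 458 W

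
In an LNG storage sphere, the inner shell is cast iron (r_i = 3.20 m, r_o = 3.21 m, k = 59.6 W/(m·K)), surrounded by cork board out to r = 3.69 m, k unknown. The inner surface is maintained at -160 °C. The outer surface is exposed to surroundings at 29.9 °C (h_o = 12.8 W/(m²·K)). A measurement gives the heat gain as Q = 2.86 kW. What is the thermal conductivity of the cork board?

k = 0.0489 W/m·K

ΣR = ΔT/Q = |-160 − 29.9|/2860 = 0.06640 K/W
Known resistances:
  R_cast iron = (1/3.20 − 1/3.21)/(4πk) = 9.735×10^-4/(4π·59.6) = 1.300×10^-6 K/W
  R_conv,out = 1/(4πr²h) = 1/(4π·3.69²·12.8) = 4.566×10^-4 K/W
R_cork board = ΣR − ΣR_known = 0.06640 − 4.579×10^-4 = 0.06594 K/W
(1/r₁−1/r₂)/(4πk) = 0.06594 ⇒ k = 0.04052/(4π·0.06594) = 0.0489 W/m·K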